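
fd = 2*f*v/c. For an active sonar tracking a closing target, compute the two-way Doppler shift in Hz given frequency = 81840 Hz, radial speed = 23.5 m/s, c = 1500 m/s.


fd = 2*f*v/c = 2 * 81840 * 23.5 / 1500 = 2564.32

2564.32 Hz


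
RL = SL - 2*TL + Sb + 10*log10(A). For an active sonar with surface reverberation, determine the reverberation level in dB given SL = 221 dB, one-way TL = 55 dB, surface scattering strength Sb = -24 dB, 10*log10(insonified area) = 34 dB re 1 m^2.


RL = SL - 2*TL + Sb + 10*log10(A) = 221 - 2*55 + (-24) + 34 = 121

121 dB


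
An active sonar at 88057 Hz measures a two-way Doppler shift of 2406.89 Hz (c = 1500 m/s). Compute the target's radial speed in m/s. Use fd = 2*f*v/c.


From fd = 2*f*v/c, v = c*fd/(2*f) = 1500 * 2406.89 / (2*88057) = 20.5

20.5 m/s


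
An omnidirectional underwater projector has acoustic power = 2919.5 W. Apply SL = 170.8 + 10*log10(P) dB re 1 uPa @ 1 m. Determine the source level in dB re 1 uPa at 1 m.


205.45 dB


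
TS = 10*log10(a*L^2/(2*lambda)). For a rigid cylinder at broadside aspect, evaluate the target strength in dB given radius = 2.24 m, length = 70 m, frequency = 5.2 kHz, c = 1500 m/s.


lambda = 1500/5200 = 0.28846 m
TS = 10*log10(2.24*70^2/(2*0.28846)) = 42.79

42.79 dB


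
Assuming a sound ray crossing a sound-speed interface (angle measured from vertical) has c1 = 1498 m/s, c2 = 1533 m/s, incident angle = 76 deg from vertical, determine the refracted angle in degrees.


sin(theta2) = (c2/c1)*sin(theta1) = (1533/1498)*sin(76 deg) = 0.99297
theta2 = arcsin(0.99297) = 83.2

83.2 deg


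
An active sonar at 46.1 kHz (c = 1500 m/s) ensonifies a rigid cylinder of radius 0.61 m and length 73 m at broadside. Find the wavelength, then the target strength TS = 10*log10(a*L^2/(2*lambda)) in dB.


Step 1: lambda = c/f = 1500/46100 = 0.03254 m
Step 2: TS = 10*log10(a*L^2/(2*lambda)) = 10*log10(0.61*73^2/(2*0.03254)) = 46.99

46.99 dB


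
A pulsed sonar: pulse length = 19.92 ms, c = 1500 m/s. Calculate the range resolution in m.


dR = c*tau/2 = 1500 * 19.92e-3 / 2 = 14.94

14.94 m


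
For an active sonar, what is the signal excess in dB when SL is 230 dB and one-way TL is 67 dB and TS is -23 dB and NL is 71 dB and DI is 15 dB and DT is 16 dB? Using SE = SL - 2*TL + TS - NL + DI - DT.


SE = SL - 2*TL + TS - NL + DI - DT = 230 - 2*67 + (-23) - 71 + 15 - 16 = 1

1 dB


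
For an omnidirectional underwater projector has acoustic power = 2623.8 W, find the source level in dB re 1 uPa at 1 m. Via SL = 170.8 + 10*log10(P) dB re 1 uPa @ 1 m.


SL = 170.8 + 10*log10(2623.8) = 170.8 + 34.19 = 204.99

204.99 dB


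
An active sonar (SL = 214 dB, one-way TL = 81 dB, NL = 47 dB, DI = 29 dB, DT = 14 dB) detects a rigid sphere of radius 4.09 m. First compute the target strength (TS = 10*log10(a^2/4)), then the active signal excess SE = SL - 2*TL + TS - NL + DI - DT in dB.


Step 1: TS = 10*log10(4.09^2/4) = 6.21 dB
Step 2: SE = SL - 2*TL + TS - NL + DI - DT = 214 - 2*81 + (6.21) - 47 + 29 - 14 = 26.21

26.21 dB


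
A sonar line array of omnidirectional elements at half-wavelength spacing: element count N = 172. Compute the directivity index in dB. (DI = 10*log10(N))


DI = 10*log10(172) = 22.36

22.36 dB


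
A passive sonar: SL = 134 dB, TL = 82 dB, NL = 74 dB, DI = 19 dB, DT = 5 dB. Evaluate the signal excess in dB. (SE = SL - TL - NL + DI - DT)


SE = SL - TL - NL + DI - DT = 134 - 82 - 74 + 19 - 5 = -8

-8 dB


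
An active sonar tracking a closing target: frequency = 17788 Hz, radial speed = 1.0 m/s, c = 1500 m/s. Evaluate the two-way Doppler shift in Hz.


23.72 Hz


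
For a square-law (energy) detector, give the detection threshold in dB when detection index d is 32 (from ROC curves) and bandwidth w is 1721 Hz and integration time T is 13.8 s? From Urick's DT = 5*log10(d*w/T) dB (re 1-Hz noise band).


18.01 dB


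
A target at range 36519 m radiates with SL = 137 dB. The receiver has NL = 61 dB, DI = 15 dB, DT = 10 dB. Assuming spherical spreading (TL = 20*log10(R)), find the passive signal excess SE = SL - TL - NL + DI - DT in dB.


Step 1: TL = 20*log10(36519) = 91.25 dB
Step 2: SE = 137 - 91.25 - 61 + 15 - 10 = -10.25

-10.25 dB


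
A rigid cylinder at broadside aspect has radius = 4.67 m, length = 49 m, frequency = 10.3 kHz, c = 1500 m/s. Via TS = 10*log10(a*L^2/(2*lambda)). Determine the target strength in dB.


lambda = 1500/10300 = 0.14563 m
TS = 10*log10(4.67*49^2/(2*0.14563)) = 45.85

45.85 dB


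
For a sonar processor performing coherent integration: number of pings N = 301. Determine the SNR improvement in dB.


Gain = 10*log10(301) = 24.79

24.79 dB


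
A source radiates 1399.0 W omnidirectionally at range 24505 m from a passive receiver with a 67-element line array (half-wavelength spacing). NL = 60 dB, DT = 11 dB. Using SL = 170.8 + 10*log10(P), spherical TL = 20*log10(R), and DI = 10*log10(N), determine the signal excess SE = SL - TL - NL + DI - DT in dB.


Step 1: SL = 170.8 + 10*log10(1399.0) = 202.26 dB
Step 2: TL = 20*log10(24505) = 87.79 dB
Step 3: DI = 10*log10(67) = 18.26 dB
Step 4: SE = SL - TL - NL + DI - DT = 202.26 - 87.79 - 60 + 18.26 - 11 = 61.73

61.73 dB


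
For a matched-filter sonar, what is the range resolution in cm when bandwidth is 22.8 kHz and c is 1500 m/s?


3.29 cm


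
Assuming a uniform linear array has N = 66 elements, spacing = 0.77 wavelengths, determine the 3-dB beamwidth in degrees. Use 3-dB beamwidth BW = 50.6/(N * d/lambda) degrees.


BW = 50.6 / (66 * 0.77) = 50.6 / 50.82 = 1.0

1.0 deg


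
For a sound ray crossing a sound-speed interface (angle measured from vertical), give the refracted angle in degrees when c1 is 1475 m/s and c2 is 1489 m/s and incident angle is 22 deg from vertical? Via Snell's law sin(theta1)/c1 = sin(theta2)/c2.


22.22 deg


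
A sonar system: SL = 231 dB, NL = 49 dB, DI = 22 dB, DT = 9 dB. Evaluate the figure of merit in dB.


FOM = SL - NL + DI - DT = 231 - 49 + 22 - 9 = 195

195 dB


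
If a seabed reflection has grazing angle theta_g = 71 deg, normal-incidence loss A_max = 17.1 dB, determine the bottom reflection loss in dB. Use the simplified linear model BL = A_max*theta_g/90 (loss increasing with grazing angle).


BL = A_max * theta_g / 90 = 17.1 * 71 / 90 = 13.49

13.49 dB


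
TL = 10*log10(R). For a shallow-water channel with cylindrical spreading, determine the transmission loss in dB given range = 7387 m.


38.68 dB


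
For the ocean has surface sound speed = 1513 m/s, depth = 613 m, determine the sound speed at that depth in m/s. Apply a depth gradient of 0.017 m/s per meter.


c = 1513 + 0.017 * 613 = 1523.421

1523.421 m/s


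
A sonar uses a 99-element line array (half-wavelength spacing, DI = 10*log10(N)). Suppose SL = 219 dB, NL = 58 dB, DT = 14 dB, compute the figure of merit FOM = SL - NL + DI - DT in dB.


166.96 dB


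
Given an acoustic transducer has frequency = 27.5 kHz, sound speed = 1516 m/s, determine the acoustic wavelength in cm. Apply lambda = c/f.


lambda = c/f = 1516 / 27500 = 0.0551 m = 5.51 cm

5.51 cm


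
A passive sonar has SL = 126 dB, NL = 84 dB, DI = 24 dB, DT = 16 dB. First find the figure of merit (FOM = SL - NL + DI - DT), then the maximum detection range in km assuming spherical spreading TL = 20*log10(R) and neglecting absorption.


Step 1: FOM = SL - NL + DI - DT = 126 - 84 + 24 - 16 = 50 dB
Step 2: at max range FOM = TL = 20*log10(R), so R = 10^(50/20) = 316.23 m = 0.32 km

0.32 km


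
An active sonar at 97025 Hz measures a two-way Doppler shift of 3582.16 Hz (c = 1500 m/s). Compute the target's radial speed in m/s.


27.69 m/s


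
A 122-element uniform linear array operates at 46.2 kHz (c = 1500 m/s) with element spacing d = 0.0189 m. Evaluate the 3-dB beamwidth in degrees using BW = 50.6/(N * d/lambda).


Step 1: lambda = 1500/46200 = 0.03247 m
Step 2: d/lambda = 0.0189/0.03247 = 0.5821
Step 3: BW = 50.6/(N * d/lambda) = 50.6/(122 * 0.5821) = 0.71

0.71 deg


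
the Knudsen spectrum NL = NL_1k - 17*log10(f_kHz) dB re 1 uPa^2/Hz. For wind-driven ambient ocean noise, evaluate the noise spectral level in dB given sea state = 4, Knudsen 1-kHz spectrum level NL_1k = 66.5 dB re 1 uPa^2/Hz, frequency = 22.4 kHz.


NL = NL_1k - 17*log10(f_kHz) = 66.5 - 17*log10(22.4) = 66.5 - (22.95) = 43.55

43.55 dB


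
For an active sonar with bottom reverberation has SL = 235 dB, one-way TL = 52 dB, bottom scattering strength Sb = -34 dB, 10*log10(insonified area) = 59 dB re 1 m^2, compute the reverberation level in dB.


RL = SL - 2*TL + Sb + 10*log10(A) = 235 - 2*52 + (-34) + 59 = 156

156 dB


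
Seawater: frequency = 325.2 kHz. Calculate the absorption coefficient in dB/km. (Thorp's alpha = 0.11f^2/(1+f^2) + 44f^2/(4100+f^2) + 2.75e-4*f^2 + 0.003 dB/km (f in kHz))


71.553 dB/km


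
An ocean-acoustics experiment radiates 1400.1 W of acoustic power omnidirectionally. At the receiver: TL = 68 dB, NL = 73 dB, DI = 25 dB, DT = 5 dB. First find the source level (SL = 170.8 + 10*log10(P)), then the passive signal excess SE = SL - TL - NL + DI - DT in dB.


Step 1: SL = 170.8 + 10*log10(1400.1) = 202.26 dB
Step 2: SE = SL - TL - NL + DI - DT = 202.26 - 68 - 73 + 25 - 5 = 81.26

81.26 dB


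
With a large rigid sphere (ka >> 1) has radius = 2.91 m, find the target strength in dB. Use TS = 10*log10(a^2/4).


TS = 10*log10(2.91^2 / 4) = 10*log10(2.117025) = 3.26

3.26 dB


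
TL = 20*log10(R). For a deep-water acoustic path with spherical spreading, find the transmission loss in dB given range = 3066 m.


TL = 20*log10(3066) = 69.73

69.73 dB


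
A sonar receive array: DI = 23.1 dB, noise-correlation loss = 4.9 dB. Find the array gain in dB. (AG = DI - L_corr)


18.2 dB


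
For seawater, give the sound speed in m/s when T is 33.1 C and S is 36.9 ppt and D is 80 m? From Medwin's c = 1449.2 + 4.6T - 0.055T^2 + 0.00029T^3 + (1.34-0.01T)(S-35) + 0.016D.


c = 1449.2 + 4.6*33.1 - 0.055*33.1^2 + 0.00029*33.1^3 + (1.34 - 0.01*33.1)*(36.9 - 35) + 0.016*80 = 1554.92

1554.92 m/s


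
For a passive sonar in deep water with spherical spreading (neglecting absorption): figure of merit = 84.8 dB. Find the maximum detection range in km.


17.38 km


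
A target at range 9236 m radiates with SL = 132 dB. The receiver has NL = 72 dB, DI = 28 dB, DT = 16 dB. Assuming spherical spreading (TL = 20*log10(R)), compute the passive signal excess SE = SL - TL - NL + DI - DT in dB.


Step 1: TL = 20*log10(9236) = 79.31 dB
Step 2: SE = 132 - 79.31 - 72 + 28 - 16 = -7.31

-7.31 dB


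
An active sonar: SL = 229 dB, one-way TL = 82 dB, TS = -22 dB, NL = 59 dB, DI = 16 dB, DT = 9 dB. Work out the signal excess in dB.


SE = SL - 2*TL + TS - NL + DI - DT = 229 - 2*82 + (-22) - 59 + 16 - 9 = -9

-9 dB


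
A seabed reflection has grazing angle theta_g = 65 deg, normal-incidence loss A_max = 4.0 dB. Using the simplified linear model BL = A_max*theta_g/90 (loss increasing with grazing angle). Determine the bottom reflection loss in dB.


2.89 dB


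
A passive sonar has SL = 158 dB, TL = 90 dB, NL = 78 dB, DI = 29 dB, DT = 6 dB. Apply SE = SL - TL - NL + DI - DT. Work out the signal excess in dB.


SE = SL - TL - NL + DI - DT = 158 - 90 - 78 + 29 - 6 = 13

13 dB


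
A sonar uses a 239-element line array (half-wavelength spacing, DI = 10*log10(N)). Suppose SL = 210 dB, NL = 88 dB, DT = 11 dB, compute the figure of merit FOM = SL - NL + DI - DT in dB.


134.78 dB


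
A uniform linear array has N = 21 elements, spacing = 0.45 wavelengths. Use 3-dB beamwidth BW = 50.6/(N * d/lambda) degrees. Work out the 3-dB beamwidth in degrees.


BW = 50.6 / (21 * 0.45) = 50.6 / 9.45 = 5.35

5.35 deg


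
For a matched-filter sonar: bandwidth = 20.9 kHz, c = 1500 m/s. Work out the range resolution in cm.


3.59 cm


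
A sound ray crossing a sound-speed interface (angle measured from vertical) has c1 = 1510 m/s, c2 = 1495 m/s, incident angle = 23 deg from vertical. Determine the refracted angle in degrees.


sin(theta2) = (c2/c1)*sin(theta1) = (1495/1510)*sin(23 deg) = 0.38685
theta2 = arcsin(0.38685) = 22.76

22.76 deg


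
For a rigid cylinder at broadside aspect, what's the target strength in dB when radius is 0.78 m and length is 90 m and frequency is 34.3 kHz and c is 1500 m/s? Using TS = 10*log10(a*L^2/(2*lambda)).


lambda = 1500/34300 = 0.04373 m
TS = 10*log10(0.78*90^2/(2*0.04373)) = 48.59

48.59 dB


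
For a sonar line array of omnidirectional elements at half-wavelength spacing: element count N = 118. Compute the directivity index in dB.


20.72 dB


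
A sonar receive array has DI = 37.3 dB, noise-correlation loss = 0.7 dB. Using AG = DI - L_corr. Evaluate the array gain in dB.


AG = DI - L_corr = 37.3 - 0.7 = 36.6

36.6 dB


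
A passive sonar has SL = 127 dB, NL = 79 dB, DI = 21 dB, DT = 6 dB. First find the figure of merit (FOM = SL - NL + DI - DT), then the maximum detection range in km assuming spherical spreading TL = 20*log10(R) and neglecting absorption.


Step 1: FOM = SL - NL + DI - DT = 127 - 79 + 21 - 6 = 63 dB
Step 2: at max range FOM = TL = 20*log10(R), so R = 10^(63/20) = 1412.54 m = 1.41 km

1.41 km


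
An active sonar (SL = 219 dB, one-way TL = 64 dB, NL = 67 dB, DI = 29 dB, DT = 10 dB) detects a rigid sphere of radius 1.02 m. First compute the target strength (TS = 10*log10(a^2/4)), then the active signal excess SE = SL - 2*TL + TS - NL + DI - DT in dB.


Step 1: TS = 10*log10(1.02^2/4) = -5.85 dB
Step 2: SE = SL - 2*TL + TS - NL + DI - DT = 219 - 2*64 + (-5.85) - 67 + 29 - 10 = 37.15

37.15 dB


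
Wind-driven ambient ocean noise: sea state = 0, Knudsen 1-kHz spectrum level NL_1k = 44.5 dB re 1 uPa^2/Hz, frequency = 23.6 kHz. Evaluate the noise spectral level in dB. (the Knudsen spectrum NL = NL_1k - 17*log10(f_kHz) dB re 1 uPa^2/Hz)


21.16 dB


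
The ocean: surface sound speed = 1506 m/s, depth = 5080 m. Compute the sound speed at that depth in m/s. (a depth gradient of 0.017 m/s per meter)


1592.36 m/s


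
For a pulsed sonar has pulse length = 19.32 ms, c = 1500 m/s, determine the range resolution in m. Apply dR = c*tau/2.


dR = c*tau/2 = 1500 * 19.32e-3 / 2 = 14.49

14.49 m


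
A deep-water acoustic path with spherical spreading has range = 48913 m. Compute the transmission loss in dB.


TL = 20*log10(48913) = 93.79

93.79 dB


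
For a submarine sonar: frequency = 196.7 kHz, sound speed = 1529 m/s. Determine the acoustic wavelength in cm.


0.78 cm


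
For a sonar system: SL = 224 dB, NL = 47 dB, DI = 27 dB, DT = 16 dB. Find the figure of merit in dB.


188 dB


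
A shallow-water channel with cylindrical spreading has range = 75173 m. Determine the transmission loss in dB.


TL = 10*log10(75173) = 48.76

48.76 dB


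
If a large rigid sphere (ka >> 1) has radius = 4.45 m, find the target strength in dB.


6.95 dB


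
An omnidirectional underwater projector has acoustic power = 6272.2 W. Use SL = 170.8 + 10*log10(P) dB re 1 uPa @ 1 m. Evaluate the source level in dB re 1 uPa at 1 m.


208.77 dB


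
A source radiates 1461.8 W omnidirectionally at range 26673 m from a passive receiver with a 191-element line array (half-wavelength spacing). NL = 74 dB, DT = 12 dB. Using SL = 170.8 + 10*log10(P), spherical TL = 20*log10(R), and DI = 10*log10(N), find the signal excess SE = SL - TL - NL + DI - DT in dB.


Step 1: SL = 170.8 + 10*log10(1461.8) = 202.45 dB
Step 2: TL = 20*log10(26673) = 88.52 dB
Step 3: DI = 10*log10(191) = 22.81 dB
Step 4: SE = SL - TL - NL + DI - DT = 202.45 - 88.52 - 74 + 22.81 - 12 = 50.74

50.74 dB


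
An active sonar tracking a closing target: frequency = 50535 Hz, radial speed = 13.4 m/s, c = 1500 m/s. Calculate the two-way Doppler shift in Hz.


902.89 Hz


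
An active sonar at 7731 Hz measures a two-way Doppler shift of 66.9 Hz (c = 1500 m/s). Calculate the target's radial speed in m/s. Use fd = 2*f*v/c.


6.49 m/s


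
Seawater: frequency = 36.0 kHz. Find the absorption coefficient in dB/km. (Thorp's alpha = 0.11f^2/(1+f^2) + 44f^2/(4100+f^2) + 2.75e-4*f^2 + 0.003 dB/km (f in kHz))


11.037 dB/km


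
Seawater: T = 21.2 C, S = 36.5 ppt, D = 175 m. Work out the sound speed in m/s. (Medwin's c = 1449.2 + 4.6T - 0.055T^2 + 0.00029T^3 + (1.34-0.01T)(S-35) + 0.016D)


1529.26 m/s


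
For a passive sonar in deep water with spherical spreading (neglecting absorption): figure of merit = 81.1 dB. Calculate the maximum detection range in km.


At max range FOM = TL, so 20*log10(R) = 81.1
R = 10^(81.1/20) = 11350.11 m = 11.35 km

11.35 km


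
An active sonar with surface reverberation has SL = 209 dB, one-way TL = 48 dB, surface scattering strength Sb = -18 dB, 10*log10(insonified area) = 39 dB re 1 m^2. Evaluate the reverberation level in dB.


RL = SL - 2*TL + Sb + 10*log10(A) = 209 - 2*48 + (-18) + 39 = 134

134 dB


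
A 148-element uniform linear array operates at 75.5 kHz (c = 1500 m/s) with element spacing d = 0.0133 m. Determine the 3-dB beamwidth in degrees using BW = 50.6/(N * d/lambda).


Step 1: lambda = 1500/75500 = 0.01987 m
Step 2: d/lambda = 0.0133/0.01987 = 0.6694
Step 3: BW = 50.6/(N * d/lambda) = 50.6/(148 * 0.6694) = 0.51

0.51 deg


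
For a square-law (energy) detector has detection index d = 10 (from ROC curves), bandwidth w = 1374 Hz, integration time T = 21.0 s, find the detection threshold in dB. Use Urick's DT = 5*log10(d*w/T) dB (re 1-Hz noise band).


DT = 5*log10(d*w/T) = 5*log10(10 * 1374 / 21.0) = 5*log10(654.29) = 14.08

14.08 dB


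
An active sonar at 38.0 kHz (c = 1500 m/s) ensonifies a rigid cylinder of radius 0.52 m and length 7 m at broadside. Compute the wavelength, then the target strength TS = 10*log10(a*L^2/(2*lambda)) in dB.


Step 1: lambda = c/f = 1500/38000 = 0.03947 m
Step 2: TS = 10*log10(a*L^2/(2*lambda)) = 10*log10(0.52*7^2/(2*0.03947)) = 25.09

25.09 dB


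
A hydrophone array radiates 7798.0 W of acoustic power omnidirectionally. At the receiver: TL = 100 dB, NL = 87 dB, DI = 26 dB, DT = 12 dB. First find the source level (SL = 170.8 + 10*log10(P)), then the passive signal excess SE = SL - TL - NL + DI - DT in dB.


Step 1: SL = 170.8 + 10*log10(7798.0) = 209.72 dB
Step 2: SE = SL - TL - NL + DI - DT = 209.72 - 100 - 87 + 26 - 12 = 36.72

36.72 dB


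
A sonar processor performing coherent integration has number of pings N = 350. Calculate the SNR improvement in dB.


Gain = 10*log10(350) = 25.44

25.44 dB


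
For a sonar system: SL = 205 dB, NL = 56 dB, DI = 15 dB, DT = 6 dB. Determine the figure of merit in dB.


FOM = SL - NL + DI - DT = 205 - 56 + 15 - 6 = 158

158 dB


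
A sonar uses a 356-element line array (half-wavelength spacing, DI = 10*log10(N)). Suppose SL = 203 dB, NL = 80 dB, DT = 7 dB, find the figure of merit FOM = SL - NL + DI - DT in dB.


Step 1: DI = 10*log10(356) = 25.51 dB
Step 2: FOM = SL - NL + DI - DT = 203 - 80 + 25.51 - 7 = 141.51

141.51 dB


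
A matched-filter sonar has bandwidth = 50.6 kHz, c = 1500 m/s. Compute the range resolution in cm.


1.48 cm


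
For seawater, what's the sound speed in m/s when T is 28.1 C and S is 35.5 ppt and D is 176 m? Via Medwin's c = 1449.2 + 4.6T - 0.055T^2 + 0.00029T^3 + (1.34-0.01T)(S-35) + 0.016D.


c = 1449.2 + 4.6*28.1 - 0.055*28.1^2 + 0.00029*28.1^3 + (1.34 - 0.01*28.1)*(35.5 - 35) + 0.016*176 = 1544.81

1544.81 m/s


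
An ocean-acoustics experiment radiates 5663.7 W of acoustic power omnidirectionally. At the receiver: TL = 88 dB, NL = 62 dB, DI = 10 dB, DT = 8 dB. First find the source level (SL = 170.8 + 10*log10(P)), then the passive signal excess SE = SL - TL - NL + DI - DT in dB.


Step 1: SL = 170.8 + 10*log10(5663.7) = 208.33 dB
Step 2: SE = SL - TL - NL + DI - DT = 208.33 - 88 - 62 + 10 - 8 = 60.33

60.33 dB


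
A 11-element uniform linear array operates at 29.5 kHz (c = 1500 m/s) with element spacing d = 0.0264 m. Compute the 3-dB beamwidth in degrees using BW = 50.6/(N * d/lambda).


Step 1: lambda = 1500/29500 = 0.05085 m
Step 2: d/lambda = 0.0264/0.05085 = 0.5192
Step 3: BW = 50.6/(N * d/lambda) = 50.6/(11 * 0.5192) = 8.86

8.86 deg


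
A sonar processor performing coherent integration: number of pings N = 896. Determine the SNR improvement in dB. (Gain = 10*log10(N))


29.52 dB


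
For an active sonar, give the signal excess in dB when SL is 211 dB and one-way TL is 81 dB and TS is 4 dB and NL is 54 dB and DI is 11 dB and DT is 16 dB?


SE = SL - 2*TL + TS - NL + DI - DT = 211 - 2*81 + (4) - 54 + 11 - 16 = -6

-6 dB


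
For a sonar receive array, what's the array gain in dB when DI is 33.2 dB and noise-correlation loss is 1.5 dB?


AG = DI - L_corr = 33.2 - 1.5 = 31.7

31.7 dB


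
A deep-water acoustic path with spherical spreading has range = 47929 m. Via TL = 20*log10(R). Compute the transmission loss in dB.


TL = 20*log10(47929) = 93.61

93.61 dB


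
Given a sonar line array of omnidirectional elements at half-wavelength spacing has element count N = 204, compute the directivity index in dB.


23.1 dB


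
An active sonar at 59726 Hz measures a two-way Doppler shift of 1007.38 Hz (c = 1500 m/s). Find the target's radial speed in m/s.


From fd = 2*f*v/c, v = c*fd/(2*f) = 1500 * 1007.38 / (2*59726) = 12.65

12.65 m/s


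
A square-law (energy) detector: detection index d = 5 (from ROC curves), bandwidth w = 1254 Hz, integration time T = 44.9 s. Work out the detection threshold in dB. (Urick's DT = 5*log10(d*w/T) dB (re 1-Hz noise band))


10.73 dB


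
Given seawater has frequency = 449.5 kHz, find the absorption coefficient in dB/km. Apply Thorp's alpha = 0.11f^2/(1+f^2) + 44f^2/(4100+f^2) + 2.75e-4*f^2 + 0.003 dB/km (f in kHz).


f^2 = 202050.25
alpha = 0.11*202050.25/(1+202050.25) + 44*202050.25/(4100+202050.25) + 2.75e-4*202050.25 + 0.003 = 98.802

98.802 dB/km


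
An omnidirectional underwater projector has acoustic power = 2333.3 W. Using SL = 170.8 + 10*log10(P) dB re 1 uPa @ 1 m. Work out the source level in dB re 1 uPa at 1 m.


SL = 170.8 + 10*log10(2333.3) = 170.8 + 33.68 = 204.48

204.48 dB


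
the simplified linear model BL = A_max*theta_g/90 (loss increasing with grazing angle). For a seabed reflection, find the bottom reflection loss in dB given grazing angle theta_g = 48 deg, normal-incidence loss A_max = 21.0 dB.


11.2 dB


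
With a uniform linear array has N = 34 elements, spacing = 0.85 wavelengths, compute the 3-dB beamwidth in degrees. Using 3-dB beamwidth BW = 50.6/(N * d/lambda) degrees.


BW = 50.6 / (34 * 0.85) = 50.6 / 28.9 = 1.75

1.75 deg


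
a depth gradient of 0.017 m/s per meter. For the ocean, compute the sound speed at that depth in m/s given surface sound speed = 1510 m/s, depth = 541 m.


1519.197 m/s


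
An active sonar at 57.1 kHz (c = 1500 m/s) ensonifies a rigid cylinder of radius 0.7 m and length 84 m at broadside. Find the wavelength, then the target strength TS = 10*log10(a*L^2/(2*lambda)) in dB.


Step 1: lambda = c/f = 1500/57100 = 0.02627 m
Step 2: TS = 10*log10(a*L^2/(2*lambda)) = 10*log10(0.7*84^2/(2*0.02627)) = 49.73

49.73 dB


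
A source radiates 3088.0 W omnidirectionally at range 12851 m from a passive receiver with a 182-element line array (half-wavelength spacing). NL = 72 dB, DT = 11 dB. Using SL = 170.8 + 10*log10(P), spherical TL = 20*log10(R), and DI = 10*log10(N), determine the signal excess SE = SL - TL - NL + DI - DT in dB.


63.12 dB


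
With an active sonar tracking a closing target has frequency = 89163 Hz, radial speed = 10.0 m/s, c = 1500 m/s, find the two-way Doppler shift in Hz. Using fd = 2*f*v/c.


fd = 2*f*v/c = 2 * 89163 * 10.0 / 1500 = 1188.84

1188.84 Hz


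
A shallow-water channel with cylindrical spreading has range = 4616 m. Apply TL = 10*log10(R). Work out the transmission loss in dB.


36.64 dB


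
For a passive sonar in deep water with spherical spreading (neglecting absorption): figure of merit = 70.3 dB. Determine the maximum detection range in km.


3.27 km


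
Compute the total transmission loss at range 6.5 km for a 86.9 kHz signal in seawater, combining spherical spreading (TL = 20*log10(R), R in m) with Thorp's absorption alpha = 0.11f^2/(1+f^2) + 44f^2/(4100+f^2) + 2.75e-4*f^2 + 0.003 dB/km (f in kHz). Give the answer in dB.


Step 1 (Thorp): alpha = 0.11*7551.61/(1+7551.61) + 44*7551.61/(4100+7551.61) + 2.75e-4*7551.61 + 0.003 = 30.7068 dB/km
Step 2: TL_spread = 20*log10(6500) = 76.26 dB
Step 3: TL_abs = alpha*R = 30.7068 * 6.5 = 199.59 dB
Step 4: TL_total = 76.26 + 199.59 = 275.85

275.85 dB


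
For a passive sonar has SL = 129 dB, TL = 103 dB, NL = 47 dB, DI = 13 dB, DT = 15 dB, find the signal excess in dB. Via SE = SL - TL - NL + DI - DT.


SE = SL - TL - NL + DI - DT = 129 - 103 - 47 + 13 - 15 = -23

-23 dB


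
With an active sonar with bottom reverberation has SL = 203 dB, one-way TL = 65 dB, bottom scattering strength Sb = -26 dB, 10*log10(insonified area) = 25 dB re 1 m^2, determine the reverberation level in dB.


RL = SL - 2*TL + Sb + 10*log10(A) = 203 - 2*65 + (-26) + 25 = 72

72 dB


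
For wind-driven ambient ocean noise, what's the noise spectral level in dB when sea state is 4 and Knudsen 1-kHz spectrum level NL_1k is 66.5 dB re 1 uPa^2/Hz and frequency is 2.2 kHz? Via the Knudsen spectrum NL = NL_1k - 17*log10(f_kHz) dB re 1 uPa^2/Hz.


NL = NL_1k - 17*log10(f_kHz) = 66.5 - 17*log10(2.2) = 66.5 - (5.82) = 60.68

60.68 dB


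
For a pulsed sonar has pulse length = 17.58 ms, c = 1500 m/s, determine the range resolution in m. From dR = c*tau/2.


13.185 m


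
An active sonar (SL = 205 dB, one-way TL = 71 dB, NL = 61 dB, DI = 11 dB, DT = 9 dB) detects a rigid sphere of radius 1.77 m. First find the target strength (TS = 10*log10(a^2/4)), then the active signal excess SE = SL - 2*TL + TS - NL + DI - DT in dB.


Step 1: TS = 10*log10(1.77^2/4) = -1.06 dB
Step 2: SE = SL - 2*TL + TS - NL + DI - DT = 205 - 2*71 + (-1.06) - 61 + 11 - 9 = 2.94

2.94 dB


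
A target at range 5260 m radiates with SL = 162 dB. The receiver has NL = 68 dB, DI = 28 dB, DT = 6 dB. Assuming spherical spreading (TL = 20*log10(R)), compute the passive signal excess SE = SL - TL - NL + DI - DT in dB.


Step 1: TL = 20*log10(5260) = 74.42 dB
Step 2: SE = 162 - 74.42 - 68 + 28 - 6 = 41.58

41.58 dB


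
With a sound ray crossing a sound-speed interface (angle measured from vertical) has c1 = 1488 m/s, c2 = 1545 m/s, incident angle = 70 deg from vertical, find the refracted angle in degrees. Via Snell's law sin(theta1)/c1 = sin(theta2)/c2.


sin(theta2) = (c2/c1)*sin(theta1) = (1545/1488)*sin(70 deg) = 0.97569
theta2 = arcsin(0.97569) = 77.34

77.34 deg


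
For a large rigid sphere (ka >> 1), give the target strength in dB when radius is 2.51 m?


TS = 10*log10(2.51^2 / 4) = 10*log10(1.575025) = 1.97

1.97 dB


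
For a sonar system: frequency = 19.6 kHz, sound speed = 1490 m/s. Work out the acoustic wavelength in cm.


lambda = c/f = 1490 / 19600 = 0.076 m = 7.6 cm

7.6 cm


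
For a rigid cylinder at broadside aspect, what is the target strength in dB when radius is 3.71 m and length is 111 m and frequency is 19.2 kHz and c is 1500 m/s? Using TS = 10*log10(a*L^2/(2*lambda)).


54.66 dB


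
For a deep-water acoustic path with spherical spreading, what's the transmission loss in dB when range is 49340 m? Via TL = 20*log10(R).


93.86 dB


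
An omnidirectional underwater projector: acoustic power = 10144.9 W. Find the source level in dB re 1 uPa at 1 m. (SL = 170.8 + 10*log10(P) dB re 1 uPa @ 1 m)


210.86 dB


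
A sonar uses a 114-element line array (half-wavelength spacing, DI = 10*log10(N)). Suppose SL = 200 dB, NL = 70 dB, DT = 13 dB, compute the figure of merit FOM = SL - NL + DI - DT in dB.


137.57 dB


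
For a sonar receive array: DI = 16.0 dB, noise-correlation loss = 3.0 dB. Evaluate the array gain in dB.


13.0 dB


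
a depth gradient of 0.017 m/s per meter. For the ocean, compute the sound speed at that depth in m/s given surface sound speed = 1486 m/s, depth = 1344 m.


c = 1486 + 0.017 * 1344 = 1508.848

1508.848 m/s


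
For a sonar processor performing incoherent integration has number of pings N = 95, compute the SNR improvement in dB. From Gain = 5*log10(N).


Gain = 5*log10(95) = 9.89

9.89 dB


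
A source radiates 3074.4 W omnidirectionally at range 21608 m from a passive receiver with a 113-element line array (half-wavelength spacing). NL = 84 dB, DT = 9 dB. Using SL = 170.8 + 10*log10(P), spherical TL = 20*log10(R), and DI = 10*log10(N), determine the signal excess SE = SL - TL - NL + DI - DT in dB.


Step 1: SL = 170.8 + 10*log10(3074.4) = 205.68 dB
Step 2: TL = 20*log10(21608) = 86.69 dB
Step 3: DI = 10*log10(113) = 20.53 dB
Step 4: SE = SL - TL - NL + DI - DT = 205.68 - 86.69 - 84 + 20.53 - 9 = 46.52

46.52 dB


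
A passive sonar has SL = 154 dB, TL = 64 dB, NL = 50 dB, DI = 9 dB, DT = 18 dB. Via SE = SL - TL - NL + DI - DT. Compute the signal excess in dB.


SE = SL - TL - NL + DI - DT = 154 - 64 - 50 + 9 - 18 = 31

31 dB


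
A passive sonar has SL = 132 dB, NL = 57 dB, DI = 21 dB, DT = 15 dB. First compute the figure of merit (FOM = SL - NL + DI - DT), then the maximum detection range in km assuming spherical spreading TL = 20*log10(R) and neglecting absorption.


Step 1: FOM = SL - NL + DI - DT = 132 - 57 + 21 - 15 = 81 dB
Step 2: at max range FOM = TL = 20*log10(R), so R = 10^(81/20) = 11220.18 m = 11.22 km

11.22 km


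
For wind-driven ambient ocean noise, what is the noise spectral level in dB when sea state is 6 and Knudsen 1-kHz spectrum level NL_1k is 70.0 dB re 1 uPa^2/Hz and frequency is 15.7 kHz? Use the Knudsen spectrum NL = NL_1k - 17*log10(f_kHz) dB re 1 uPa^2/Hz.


49.67 dB


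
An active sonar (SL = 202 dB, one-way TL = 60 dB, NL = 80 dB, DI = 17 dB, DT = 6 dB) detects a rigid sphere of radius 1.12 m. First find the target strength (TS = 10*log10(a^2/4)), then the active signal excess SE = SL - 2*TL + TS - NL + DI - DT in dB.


Step 1: TS = 10*log10(1.12^2/4) = -5.04 dB
Step 2: SE = SL - 2*TL + TS - NL + DI - DT = 202 - 2*60 + (-5.04) - 80 + 17 - 6 = 7.96

7.96 dB


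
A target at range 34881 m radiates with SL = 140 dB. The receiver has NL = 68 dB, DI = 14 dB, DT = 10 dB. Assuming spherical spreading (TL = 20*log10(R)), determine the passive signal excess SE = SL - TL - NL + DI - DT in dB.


Step 1: TL = 20*log10(34881) = 90.85 dB
Step 2: SE = 140 - 90.85 - 68 + 14 - 10 = -14.85

-14.85 dB


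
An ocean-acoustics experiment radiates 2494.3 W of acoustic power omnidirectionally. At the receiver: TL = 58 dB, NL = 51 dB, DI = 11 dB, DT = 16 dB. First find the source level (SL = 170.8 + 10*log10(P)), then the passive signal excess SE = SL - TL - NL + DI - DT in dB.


Step 1: SL = 170.8 + 10*log10(2494.3) = 204.77 dB
Step 2: SE = SL - TL - NL + DI - DT = 204.77 - 58 - 51 + 11 - 16 = 90.77

90.77 dB


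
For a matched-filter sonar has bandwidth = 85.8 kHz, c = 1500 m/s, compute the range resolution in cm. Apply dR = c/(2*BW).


dR = c/(2*BW) = 1500 / (2 * 85.8e3) = 0.0087 m = 0.87 cm

0.87 cm


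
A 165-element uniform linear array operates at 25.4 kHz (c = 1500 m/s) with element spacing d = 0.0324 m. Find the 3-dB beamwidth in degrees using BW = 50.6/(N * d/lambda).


Step 1: lambda = 1500/25400 = 0.05906 m
Step 2: d/lambda = 0.0324/0.05906 = 0.5486
Step 3: BW = 50.6/(N * d/lambda) = 50.6/(165 * 0.5486) = 0.56

0.56 deg


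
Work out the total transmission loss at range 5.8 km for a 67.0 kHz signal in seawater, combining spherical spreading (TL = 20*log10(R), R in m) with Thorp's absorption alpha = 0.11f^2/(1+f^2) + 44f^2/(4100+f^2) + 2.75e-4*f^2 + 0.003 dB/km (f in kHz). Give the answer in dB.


Step 1 (Thorp): alpha = 0.11*4489.0/(1+4489.0) + 44*4489.0/(4100+4489.0) + 2.75e-4*4489.0 + 0.003 = 24.3438 dB/km
Step 2: TL_spread = 20*log10(5800) = 75.27 dB
Step 3: TL_abs = alpha*R = 24.3438 * 5.8 = 141.19 dB
Step 4: TL_total = 75.27 + 141.19 = 216.46

216.46 dB


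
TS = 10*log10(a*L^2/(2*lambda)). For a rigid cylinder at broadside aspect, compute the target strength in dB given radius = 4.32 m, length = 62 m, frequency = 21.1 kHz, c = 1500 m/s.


lambda = 1500/21100 = 0.07109 m
TS = 10*log10(4.32*62^2/(2*0.07109)) = 50.67

50.67 dB


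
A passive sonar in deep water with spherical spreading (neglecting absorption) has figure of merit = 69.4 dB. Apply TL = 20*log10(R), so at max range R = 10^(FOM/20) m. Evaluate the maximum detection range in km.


2.95 km


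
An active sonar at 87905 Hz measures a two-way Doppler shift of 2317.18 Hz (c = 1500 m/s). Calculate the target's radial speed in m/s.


From fd = 2*f*v/c, v = c*fd/(2*f) = 1500 * 2317.18 / (2*87905) = 19.77

19.77 m/s


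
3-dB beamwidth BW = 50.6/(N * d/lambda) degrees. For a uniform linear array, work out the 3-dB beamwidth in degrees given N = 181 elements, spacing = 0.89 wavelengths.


BW = 50.6 / (181 * 0.89) = 50.6 / 161.09 = 0.31

0.31 deg


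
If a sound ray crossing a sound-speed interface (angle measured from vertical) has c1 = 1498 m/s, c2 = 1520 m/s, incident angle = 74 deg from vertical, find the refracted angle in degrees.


sin(theta2) = (c2/c1)*sin(theta1) = (1520/1498)*sin(74 deg) = 0.97538
theta2 = arcsin(0.97538) = 77.26

77.26 deg


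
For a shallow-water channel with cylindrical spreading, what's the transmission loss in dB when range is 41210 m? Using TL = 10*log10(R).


46.15 dB


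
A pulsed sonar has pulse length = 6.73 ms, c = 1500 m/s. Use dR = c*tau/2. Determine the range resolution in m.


5.0475 m


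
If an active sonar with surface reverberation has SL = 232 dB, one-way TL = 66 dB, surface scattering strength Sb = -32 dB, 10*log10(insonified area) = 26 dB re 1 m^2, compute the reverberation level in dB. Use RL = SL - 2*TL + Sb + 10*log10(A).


94 dB


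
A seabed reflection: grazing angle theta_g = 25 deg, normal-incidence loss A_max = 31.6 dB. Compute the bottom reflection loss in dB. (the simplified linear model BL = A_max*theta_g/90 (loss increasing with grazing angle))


8.78 dB


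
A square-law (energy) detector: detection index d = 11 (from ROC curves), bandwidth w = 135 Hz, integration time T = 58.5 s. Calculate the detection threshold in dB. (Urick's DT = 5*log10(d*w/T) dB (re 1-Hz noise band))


DT = 5*log10(d*w/T) = 5*log10(11 * 135 / 58.5) = 5*log10(25.38) = 7.02

7.02 dB


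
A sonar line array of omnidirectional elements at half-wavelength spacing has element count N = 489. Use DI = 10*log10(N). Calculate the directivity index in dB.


26.89 dB


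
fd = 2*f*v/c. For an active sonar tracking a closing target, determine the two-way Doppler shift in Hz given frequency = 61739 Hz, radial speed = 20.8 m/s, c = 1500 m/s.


fd = 2*f*v/c = 2 * 61739 * 20.8 / 1500 = 1712.23

1712.23 Hz


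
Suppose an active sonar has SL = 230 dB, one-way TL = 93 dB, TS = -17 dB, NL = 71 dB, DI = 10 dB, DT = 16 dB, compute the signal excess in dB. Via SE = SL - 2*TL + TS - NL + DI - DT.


SE = SL - 2*TL + TS - NL + DI - DT = 230 - 2*93 + (-17) - 71 + 10 - 16 = -50

-50 dB


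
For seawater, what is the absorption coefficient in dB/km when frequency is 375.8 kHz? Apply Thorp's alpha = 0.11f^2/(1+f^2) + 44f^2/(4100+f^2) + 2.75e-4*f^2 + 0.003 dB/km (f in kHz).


f^2 = 141225.64
alpha = 0.11*141225.64/(1+141225.64) + 44*141225.64/(4100+141225.64) + 2.75e-4*141225.64 + 0.003 = 81.709

81.709 dB/km


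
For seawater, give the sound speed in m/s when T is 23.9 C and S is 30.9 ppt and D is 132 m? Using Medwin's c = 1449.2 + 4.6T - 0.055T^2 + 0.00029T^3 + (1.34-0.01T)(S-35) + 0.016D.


c = 1449.2 + 4.6*23.9 - 0.055*23.9^2 + 0.00029*23.9^3 + (1.34 - 0.01*23.9)*(30.9 - 35) + 0.016*132 = 1529.28

1529.28 m/s


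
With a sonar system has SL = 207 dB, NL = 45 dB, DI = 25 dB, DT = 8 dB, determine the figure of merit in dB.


FOM = SL - NL + DI - DT = 207 - 45 + 25 - 8 = 179

179 dB


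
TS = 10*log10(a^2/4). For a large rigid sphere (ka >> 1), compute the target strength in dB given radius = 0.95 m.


-6.47 dB


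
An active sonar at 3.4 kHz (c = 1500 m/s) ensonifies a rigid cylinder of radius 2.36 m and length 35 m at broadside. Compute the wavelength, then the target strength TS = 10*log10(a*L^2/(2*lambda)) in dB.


Step 1: lambda = c/f = 1500/3400 = 0.44118 m
Step 2: TS = 10*log10(a*L^2/(2*lambda)) = 10*log10(2.36*35^2/(2*0.44118)) = 35.15

35.15 dB


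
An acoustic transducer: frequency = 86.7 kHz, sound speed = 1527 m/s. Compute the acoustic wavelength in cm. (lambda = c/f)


lambda = c/f = 1527 / 86700 = 0.0176 m = 1.76 cm

1.76 cm


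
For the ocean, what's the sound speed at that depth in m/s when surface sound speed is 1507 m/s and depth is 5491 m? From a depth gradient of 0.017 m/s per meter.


1600.347 m/s


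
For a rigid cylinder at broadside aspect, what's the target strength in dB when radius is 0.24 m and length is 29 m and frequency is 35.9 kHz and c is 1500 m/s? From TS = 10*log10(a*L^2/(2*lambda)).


lambda = 1500/35900 = 0.04178 m
TS = 10*log10(0.24*29^2/(2*0.04178)) = 33.83

33.83 dB


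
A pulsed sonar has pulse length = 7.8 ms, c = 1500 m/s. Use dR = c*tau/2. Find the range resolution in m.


dR = c*tau/2 = 1500 * 7.8e-3 / 2 = 5.85

5.85 m


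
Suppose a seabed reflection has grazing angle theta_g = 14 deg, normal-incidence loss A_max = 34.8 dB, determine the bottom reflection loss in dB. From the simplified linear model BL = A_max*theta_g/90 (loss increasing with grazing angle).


BL = A_max * theta_g / 90 = 34.8 * 14 / 90 = 5.41

5.41 dB


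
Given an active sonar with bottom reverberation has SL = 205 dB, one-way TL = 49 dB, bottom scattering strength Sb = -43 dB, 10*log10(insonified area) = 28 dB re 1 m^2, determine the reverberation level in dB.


92 dB


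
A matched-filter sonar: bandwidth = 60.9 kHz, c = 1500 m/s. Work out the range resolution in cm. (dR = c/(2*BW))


dR = c/(2*BW) = 1500 / (2 * 60.9e3) = 0.0123 m = 1.23 cm

1.23 cm


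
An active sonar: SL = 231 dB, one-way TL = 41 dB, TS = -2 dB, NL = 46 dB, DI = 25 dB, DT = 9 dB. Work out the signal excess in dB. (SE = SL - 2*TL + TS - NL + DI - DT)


117 dB


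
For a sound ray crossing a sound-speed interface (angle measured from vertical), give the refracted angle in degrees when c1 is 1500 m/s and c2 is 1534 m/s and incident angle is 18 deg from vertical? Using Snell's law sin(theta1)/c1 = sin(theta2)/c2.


sin(theta2) = (c2/c1)*sin(theta1) = (1534/1500)*sin(18 deg) = 0.31602
theta2 = arcsin(0.31602) = 18.42

18.42 deg


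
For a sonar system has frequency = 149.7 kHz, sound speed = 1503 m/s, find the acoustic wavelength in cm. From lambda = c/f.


lambda = c/f = 1503 / 149700 = 0.01 m = 1.0 cm

1.0 cm


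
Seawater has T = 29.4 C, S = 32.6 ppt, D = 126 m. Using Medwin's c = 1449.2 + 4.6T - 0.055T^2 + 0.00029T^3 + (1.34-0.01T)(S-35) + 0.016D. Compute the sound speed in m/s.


1543.78 m/s


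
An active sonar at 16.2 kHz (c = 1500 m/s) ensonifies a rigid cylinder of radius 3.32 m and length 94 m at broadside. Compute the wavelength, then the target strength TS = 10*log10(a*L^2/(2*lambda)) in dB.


Step 1: lambda = c/f = 1500/16200 = 0.09259 m
Step 2: TS = 10*log10(a*L^2/(2*lambda)) = 10*log10(3.32*94^2/(2*0.09259)) = 52.0

52.0 dB


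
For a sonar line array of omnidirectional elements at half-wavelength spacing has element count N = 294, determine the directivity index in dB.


DI = 10*log10(294) = 24.68

24.68 dB


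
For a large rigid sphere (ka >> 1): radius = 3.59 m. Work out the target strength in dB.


5.08 dB
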